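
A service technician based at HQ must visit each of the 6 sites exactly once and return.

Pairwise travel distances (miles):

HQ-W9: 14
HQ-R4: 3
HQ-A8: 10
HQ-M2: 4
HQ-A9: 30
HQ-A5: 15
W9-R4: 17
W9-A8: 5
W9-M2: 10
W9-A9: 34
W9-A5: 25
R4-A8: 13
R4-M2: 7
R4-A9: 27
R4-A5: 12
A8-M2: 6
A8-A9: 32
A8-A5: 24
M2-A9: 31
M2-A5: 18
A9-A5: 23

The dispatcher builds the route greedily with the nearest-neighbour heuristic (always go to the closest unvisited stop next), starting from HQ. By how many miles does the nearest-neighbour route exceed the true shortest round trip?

From HQ: R4=3, M2=4, A8=10, W9=14, A5=15, A9=30 → choose R4 (3).
From R4: M2=7, A5=12, A8=13, W9=17, A9=27 → choose M2 (7).
From M2: A8=6, W9=10, A5=18, A9=31 → choose A8 (6).
From A8: W9=5, A5=24, A9=32 → choose W9 (5).
From W9: A5=25, A9=34 → choose A5 (25).
From A5: A9=23 → choose A9 (23).
NN route HQ → R4 → M2 → A8 → W9 → A5 → A9 → HQ costs 99.
Optimal: HQ → R4 → A5 → A9 → W9 → A8 → M2 → HQ costs 87 (by enumerating all 360 distinct tours).
Excess = 99 − 87 = 12.

12 miles longer than the optimal tour.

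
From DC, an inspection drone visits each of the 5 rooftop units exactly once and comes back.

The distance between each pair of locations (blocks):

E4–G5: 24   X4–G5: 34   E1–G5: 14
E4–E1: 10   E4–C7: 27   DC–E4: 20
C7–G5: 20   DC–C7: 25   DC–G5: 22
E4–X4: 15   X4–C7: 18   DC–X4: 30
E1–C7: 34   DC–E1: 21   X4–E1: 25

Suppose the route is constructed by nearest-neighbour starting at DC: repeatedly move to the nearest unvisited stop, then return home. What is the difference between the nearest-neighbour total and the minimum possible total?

Excess over optimum: 8 blocks.

From DC: E4=20, E1=21, G5=22, C7=25, X4=30 → choose E4 (20).
From E4: E1=10, X4=15, G5=24, C7=27 → choose E1 (10).
From E1: G5=14, X4=25, C7=34 → choose G5 (14).
From G5: C7=20, X4=34 → choose C7 (20).
From C7: X4=18 → choose X4 (18).
NN route DC → E4 → E1 → G5 → C7 → X4 → DC costs 112.
Optimal: DC → C7 → X4 → E4 → E1 → G5 → DC costs 104 (by enumerating all 60 distinct tours).
Excess = 112 − 104 = 8.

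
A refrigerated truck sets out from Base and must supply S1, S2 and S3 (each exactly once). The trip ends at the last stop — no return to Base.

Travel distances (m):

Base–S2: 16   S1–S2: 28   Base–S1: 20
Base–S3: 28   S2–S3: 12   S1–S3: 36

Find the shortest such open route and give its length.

There are 3! = 6 possible orderings.
Base - S1 - S2 - S3: 20+28+12 = 60
Base - S1 - S3 - S2: 20+36+12 = 68
Base - S2 - S1 - S3: 16+28+36 = 80
Base - S2 - S3 - S1: 16+12+36 = 64
Base - S3 - S1 - S2: 28+36+28 = 92
Base - S3 - S2 - S1: 28+12+28 = 68
The minimum is 60.
One shortest path: Base → S1 → S2 → S3.

Shortest open route: 60 m.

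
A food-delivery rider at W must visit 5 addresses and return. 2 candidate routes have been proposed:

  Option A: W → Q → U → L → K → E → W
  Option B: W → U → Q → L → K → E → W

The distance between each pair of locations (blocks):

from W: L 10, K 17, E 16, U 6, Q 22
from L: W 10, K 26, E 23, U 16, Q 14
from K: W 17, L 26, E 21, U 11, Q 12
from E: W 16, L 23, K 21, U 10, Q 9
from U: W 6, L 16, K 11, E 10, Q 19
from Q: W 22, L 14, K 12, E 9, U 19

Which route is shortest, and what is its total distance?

102 blocks — Option B is the shortest.

Option A: 22 + 19 + 16 + 26 + 21 + 16 = 120
Option B: 6 + 19 + 14 + 26 + 21 + 16 = 102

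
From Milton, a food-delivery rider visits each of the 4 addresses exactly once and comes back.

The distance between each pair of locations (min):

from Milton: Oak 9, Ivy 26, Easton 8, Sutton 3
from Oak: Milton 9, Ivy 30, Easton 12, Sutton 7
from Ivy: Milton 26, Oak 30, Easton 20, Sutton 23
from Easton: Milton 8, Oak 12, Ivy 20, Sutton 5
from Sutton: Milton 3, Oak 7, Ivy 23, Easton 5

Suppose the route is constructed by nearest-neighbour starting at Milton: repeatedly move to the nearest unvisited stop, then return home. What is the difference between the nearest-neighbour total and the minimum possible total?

The nearest-neighbour route is 9 min longer than optimal.

From Milton: Sutton=3, Easton=8, Oak=9, Ivy=26 → choose Sutton (3).
From Sutton: Easton=5, Oak=7, Ivy=23 → choose Easton (5).
From Easton: Oak=12, Ivy=20 → choose Oak (12).
From Oak: Ivy=30 → choose Ivy (30).
NN route Milton → Sutton → Easton → Oak → Ivy → Milton costs 76.
Optimal: Milton → Oak → Ivy → Easton → Sutton → Milton costs 67 (by enumerating all 12 distinct tours).
Excess = 76 − 67 = 9.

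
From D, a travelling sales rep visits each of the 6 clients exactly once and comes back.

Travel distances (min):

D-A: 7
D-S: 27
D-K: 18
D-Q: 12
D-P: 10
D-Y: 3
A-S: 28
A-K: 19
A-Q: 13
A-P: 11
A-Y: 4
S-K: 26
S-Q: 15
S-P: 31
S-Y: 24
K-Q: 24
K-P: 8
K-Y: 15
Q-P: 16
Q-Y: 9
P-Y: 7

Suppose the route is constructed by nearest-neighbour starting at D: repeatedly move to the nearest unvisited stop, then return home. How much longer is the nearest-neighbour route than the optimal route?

D: Y=3, A=7, P=10, Q=12, K=18, S=27 ⇒ Y
Y: A=4, P=7, Q=9, K=15, S=24 ⇒ A
A: P=11, Q=13, K=19, S=28 ⇒ P
P: K=8, Q=16, S=31 ⇒ K
K: Q=24, S=26 ⇒ Q
Q: S=15 ⇒ S
NN route D → Y → A → P → K → Q → S → D costs 92.
Optimal: D → A → Q → S → K → P → Y → D costs 79 (by enumerating all 360 distinct tours).
Excess = 92 − 79 = 13.

The nearest-neighbour route is 13 min longer than optimal.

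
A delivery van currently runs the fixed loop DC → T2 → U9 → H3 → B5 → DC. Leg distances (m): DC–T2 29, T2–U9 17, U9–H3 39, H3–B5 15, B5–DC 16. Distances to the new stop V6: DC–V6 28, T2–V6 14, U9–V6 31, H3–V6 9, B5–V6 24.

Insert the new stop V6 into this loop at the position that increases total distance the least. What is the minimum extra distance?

+1 m — insert V6 between U9 and H3.

Insertion cost between consecutive stops i–j is d(i,V6) + d(V6,j) − d(i,j):
  between DC and T2: 28 + 14 − 29 = 13
  between T2 and U9: 14 + 31 − 17 = 28
  between U9 and H3: 31 + 9 − 39 = 1
  between H3 and B5: 9 + 24 − 15 = 18
  between B5 and DC: 24 + 28 − 16 = 36
Cheapest insertion is between U9 and H3, adding 1.
New total = 116 + 1 = 117.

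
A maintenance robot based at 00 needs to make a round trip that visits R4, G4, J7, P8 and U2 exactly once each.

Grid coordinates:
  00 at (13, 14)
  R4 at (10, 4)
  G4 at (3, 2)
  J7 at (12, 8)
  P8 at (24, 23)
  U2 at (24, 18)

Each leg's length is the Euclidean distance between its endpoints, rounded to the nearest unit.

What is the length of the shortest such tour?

There are 60 distinct closed tours to check (reversals are equivalent).
00 - R4 - G4 - J7 - P8 - U2 - 00: 10+7+11+19+5+12 = 64
00 - R4 - G4 - J7 - U2 - P8 - 00: 10+7+11+16+5+14 = 63
00 - R4 - G4 - P8 - J7 - U2 - 00: 10+7+30+19+16+12 = 94
00 - R4 - G4 - P8 - U2 - J7 - 00: 10+7+30+5+16+6 = 74
00 - R4 - G4 - U2 - J7 - P8 - 00: 10+7+26+16+19+14 = 92
00 - R4 - G4 - U2 - P8 - J7 - 00: 10+7+26+5+19+6 = 73
00 - R4 - J7 - G4 - P8 - U2 - 00: 10+4+11+30+5+12 = 72
00 - R4 - J7 - G4 - U2 - P8 - 00: 10+4+11+26+5+14 = 70
00 - R4 - J7 - P8 - G4 - U2 - 00: 10+4+19+30+26+12 = 101
00 - R4 - J7 - P8 - U2 - G4 - 00: 10+4+19+5+26+16 = 80
00 - R4 - J7 - U2 - G4 - P8 - 00: 10+4+16+26+30+14 = 100
00 - R4 - J7 - U2 - P8 - G4 - 00: 10+4+16+5+30+16 = 81
00 - R4 - P8 - G4 - J7 - U2 - 00: 10+24+30+11+16+12 = 103
00 - R4 - P8 - G4 - U2 - J7 - 00: 10+24+30+26+16+6 = 112
… (46 more)
00 - G4 - R4 - J7 - U2 - P8 - 00: 16+7+4+16+5+14 = 62  ← best
The minimum is 62.
One optimal route: 00 → G4 → R4 → J7 → U2 → P8 → 00 (or its reverse).

62 — the shortest possible round trip.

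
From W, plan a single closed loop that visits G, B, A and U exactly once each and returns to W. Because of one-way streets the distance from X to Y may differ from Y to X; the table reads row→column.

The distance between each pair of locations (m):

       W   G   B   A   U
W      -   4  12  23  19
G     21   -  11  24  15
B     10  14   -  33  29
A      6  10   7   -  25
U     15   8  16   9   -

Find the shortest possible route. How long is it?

W→G→B→A→U→W: 4+11+33+25+15 = 88
W→G→B→U→A→W: 4+11+29+9+6 = 59
W→G→A→B→U→W: 4+24+7+29+15 = 79
W→G→A→U→B→W: 4+24+25+16+10 = 79
W→G→U→B→A→W: 4+15+16+33+6 = 74
W→G→U→A→B→W: 4+15+9+7+10 = 45
W→B→G→A→U→W: 12+14+24+25+15 = 90
W→B→G→U→A→W: 12+14+15+9+6 = 56
W→B→A→G→U→W: 12+33+10+15+15 = 85
W→B→A→U→G→W: 12+33+25+8+21 = 99
W→B→U→G→A→W: 12+29+8+24+6 = 79
W→B→U→A→G→W: 12+29+9+10+21 = 81
W→A→G→B→U→W: 23+10+11+29+15 = 88
W→A→G→U→B→W: 23+10+15+16+10 = 74
… (10 more)
The minimum is 45.
One optimal route: W → G → U → A → B → W.

45 m — the shortest possible round trip.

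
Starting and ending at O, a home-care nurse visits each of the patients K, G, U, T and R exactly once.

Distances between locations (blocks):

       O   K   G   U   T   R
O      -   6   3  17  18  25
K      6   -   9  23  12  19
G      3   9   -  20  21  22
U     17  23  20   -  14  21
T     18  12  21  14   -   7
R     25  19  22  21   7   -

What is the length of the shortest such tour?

There are 60 distinct closed tours to check (reversals are equivalent).
O → K → G → U → T → R → O: 6+9+20+14+7+25 = 81
O → K → G → U → R → T → O: 6+9+20+21+7+18 = 81
O → K → G → T → U → R → O: 6+9+21+14+21+25 = 96
O → K → G → T → R → U → O: 6+9+21+7+21+17 = 81
O → K → G → R → U → T → O: 6+9+22+21+14+18 = 90
O → K → G → R → T → U → O: 6+9+22+7+14+17 = 75
O → K → U → G → T → R → O: 6+23+20+21+7+25 = 102
O → K → U → G → R → T → O: 6+23+20+22+7+18 = 96
O → K → U → T → G → R → O: 6+23+14+21+22+25 = 111
O → K → U → T → R → G → O: 6+23+14+7+22+3 = 75
O → K → U → R → G → T → O: 6+23+21+22+21+18 = 111
O → K → U → R → T → G → O: 6+23+21+7+21+3 = 81
O → K → T → G → U → R → O: 6+12+21+20+21+25 = 105
O → K → T → G → R → U → O: 6+12+21+22+21+17 = 99
… (46 more)
O → K → T → R → U → G → O: 6+12+7+21+20+3 = 69  ← best
The minimum is 69.
One optimal route: O → K → T → R → U → G → O (or its reverse).

69 blocks — the shortest possible round trip.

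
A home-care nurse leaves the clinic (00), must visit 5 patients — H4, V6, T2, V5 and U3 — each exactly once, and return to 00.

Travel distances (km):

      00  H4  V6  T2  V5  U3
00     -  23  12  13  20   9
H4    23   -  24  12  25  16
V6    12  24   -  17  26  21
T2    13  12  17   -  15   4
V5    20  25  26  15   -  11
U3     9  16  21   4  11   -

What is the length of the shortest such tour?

Shortest round trip = 83 km.

00→H4→V6→T2→V5→U3→00: 23+24+17+15+11+9 = 99
00→H4→V6→T2→U3→V5→00: 23+24+17+4+11+20 = 99
00→H4→V6→V5→T2→U3→00: 23+24+26+15+4+9 = 101
00→H4→V6→V5→U3→T2→00: 23+24+26+11+4+13 = 101
00→H4→V6→U3→T2→V5→00: 23+24+21+4+15+20 = 107
00→H4→V6→U3→V5→T2→00: 23+24+21+11+15+13 = 107
00→H4→T2→V6→V5→U3→00: 23+12+17+26+11+9 = 98
00→H4→T2→V6→U3→V5→00: 23+12+17+21+11+20 = 104
00→H4→T2→V5→V6→U3→00: 23+12+15+26+21+9 = 106
00→H4→T2→V5→U3→V6→00: 23+12+15+11+21+12 = 94
00→H4→T2→U3→V6→V5→00: 23+12+4+21+26+20 = 106
00→H4→T2→U3→V5→V6→00: 23+12+4+11+26+12 = 88
00→H4→V5→V6→T2→U3→00: 23+25+26+17+4+9 = 104
00→H4→V5→V6→U3→T2→00: 23+25+26+21+4+13 = 112
… (46 more)
00→V6→H4→T2→V5→U3→00: 12+24+12+15+11+9 = 83  ← best
The minimum is 83.
One optimal route: 00 → V6 → H4 → T2 → V5 → U3 → 00 (or its reverse).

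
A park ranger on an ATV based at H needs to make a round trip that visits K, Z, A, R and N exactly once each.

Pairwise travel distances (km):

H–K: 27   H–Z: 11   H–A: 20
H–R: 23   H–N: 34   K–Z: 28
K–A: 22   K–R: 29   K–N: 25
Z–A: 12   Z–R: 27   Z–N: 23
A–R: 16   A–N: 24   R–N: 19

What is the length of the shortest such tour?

110 km — the shortest possible round trip.

With 5 stops there are 5!/2 = 60 distinct round trips (a route and its reverse cost the same).
H→K→Z→A→R→N→H: 27+28+12+16+19+34 = 136
H→K→Z→A→N→R→H: 27+28+12+24+19+23 = 133
H→K→Z→R→A→N→H: 27+28+27+16+24+34 = 156
H→K→Z→R→N→A→H: 27+28+27+19+24+20 = 145
H→K→Z→N→A→R→H: 27+28+23+24+16+23 = 141
H→K→Z→N→R→A→H: 27+28+23+19+16+20 = 133
H→K→A→Z→R→N→H: 27+22+12+27+19+34 = 141
H→K→A→Z→N→R→H: 27+22+12+23+19+23 = 126
H→K→A→R→Z→N→H: 27+22+16+27+23+34 = 149
H→K→A→R→N→Z→H: 27+22+16+19+23+11 = 118
H→K→A→N→Z→R→H: 27+22+24+23+27+23 = 146
H→K→A→N→R→Z→H: 27+22+24+19+27+11 = 130
H→K→R→Z→A→N→H: 27+29+27+12+24+34 = 153
H→K→R→Z→N→A→H: 27+29+27+23+24+20 = 150
… (46 more)
H→K→N→R→A→Z→H: 27+25+19+16+12+11 = 110  ← best
The minimum is 110.
One optimal route: H → K → N → R → A → Z → H (or its reverse).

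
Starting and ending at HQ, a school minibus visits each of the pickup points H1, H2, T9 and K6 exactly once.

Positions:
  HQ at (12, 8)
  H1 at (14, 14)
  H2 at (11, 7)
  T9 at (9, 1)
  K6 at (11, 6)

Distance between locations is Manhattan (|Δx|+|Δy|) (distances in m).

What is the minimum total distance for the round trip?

With 4 stops there are 4!/2 = 12 distinct round trips (a route and its reverse cost the same).
HQ-H1-H2-T9-K6-HQ: 8+10+8+7+3 = 36
HQ-H1-H2-K6-T9-HQ: 8+10+1+7+10 = 36
HQ-H1-T9-H2-K6-HQ: 8+18+8+1+3 = 38
HQ-H1-T9-K6-H2-HQ: 8+18+7+1+2 = 36
HQ-H1-K6-H2-T9-HQ: 8+11+1+8+10 = 38
HQ-H1-K6-T9-H2-HQ: 8+11+7+8+2 = 36
HQ-H2-H1-T9-K6-HQ: 2+10+18+7+3 = 40
HQ-H2-H1-K6-T9-HQ: 2+10+11+7+10 = 40
HQ-H2-T9-H1-K6-HQ: 2+8+18+11+3 = 42
HQ-H2-K6-H1-T9-HQ: 2+1+11+18+10 = 42
HQ-T9-H1-H2-K6-HQ: 10+18+10+1+3 = 42
HQ-T9-H2-H1-K6-HQ: 10+8+10+11+3 = 42
The minimum is 36.
One optimal route: HQ → H1 → H2 → T9 → K6 → HQ (or its reverse).

36 m — the shortest possible round trip.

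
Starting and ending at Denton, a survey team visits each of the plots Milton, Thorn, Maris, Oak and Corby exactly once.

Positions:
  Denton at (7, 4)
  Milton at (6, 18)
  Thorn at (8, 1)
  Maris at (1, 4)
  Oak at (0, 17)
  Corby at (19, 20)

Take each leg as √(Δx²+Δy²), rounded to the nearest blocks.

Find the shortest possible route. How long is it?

With 5 stops there are 5!/2 = 60 distinct round trips (a route and its reverse cost the same).
Denton → Milton → Thorn → Maris → Oak → Corby → Denton: 14+17+8+13+19+20 = 91
Denton → Milton → Thorn → Maris → Corby → Oak → Denton: 14+17+8+24+19+15 = 97
Denton → Milton → Thorn → Oak → Maris → Corby → Denton: 14+17+18+13+24+20 = 106
Denton → Milton → Thorn → Oak → Corby → Maris → Denton: 14+17+18+19+24+6 = 98
Denton → Milton → Thorn → Corby → Maris → Oak → Denton: 14+17+22+24+13+15 = 105
Denton → Milton → Thorn → Corby → Oak → Maris → Denton: 14+17+22+19+13+6 = 91
Denton → Milton → Maris → Thorn → Oak → Corby → Denton: 14+15+8+18+19+20 = 94
Denton → Milton → Maris → Thorn → Corby → Oak → Denton: 14+15+8+22+19+15 = 93
Denton → Milton → Maris → Oak → Thorn → Corby → Denton: 14+15+13+18+22+20 = 102
Denton → Milton → Maris → Oak → Corby → Thorn → Denton: 14+15+13+19+22+3 = 86
Denton → Milton → Maris → Corby → Thorn → Oak → Denton: 14+15+24+22+18+15 = 108
Denton → Milton → Maris → Corby → Oak → Thorn → Denton: 14+15+24+19+18+3 = 93
Denton → Milton → Oak → Thorn → Maris → Corby → Denton: 14+6+18+8+24+20 = 90
Denton → Milton → Oak → Thorn → Corby → Maris → Denton: 14+6+18+22+24+6 = 90
… (46 more)
Denton → Thorn → Maris → Oak → Milton → Corby → Denton: 3+8+13+6+13+20 = 63  ← best
The minimum is 63.
One optimal route: Denton → Thorn → Maris → Oak → Milton → Corby → Denton (or its reverse).

Shortest round trip = 63 blocks.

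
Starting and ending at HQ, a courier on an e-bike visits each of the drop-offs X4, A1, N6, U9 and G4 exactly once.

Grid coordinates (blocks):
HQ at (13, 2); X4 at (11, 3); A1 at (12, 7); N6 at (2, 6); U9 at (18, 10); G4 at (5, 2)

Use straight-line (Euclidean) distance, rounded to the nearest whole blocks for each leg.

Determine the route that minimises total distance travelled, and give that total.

With 5 stops there are 5!/2 = 60 distinct round trips (a route and its reverse cost the same).
HQ→X4→A1→N6→U9→G4→HQ: 2+4+10+16+15+8 = 55
HQ→X4→A1→N6→G4→U9→HQ: 2+4+10+5+15+9 = 45
HQ→X4→A1→U9→N6→G4→HQ: 2+4+7+16+5+8 = 42
HQ→X4→A1→U9→G4→N6→HQ: 2+4+7+15+5+12 = 45
HQ→X4→A1→G4→N6→U9→HQ: 2+4+9+5+16+9 = 45
HQ→X4→A1→G4→U9→N6→HQ: 2+4+9+15+16+12 = 58
HQ→X4→N6→A1→U9→G4→HQ: 2+9+10+7+15+8 = 51
HQ→X4→N6→A1→G4→U9→HQ: 2+9+10+9+15+9 = 54
HQ→X4→N6→U9→A1→G4→HQ: 2+9+16+7+9+8 = 51
HQ→X4→N6→U9→G4→A1→HQ: 2+9+16+15+9+5 = 56
HQ→X4→N6→G4→A1→U9→HQ: 2+9+5+9+7+9 = 41
HQ→X4→N6→G4→U9→A1→HQ: 2+9+5+15+7+5 = 43
HQ→X4→U9→A1→N6→G4→HQ: 2+10+7+10+5+8 = 42
HQ→X4→U9→A1→G4→N6→HQ: 2+10+7+9+5+12 = 45
… (46 more)
HQ→X4→G4→N6→A1→U9→HQ: 2+6+5+10+7+9 = 39  ← best
The minimum is 39.
One optimal route: HQ → X4 → G4 → N6 → A1 → U9 → HQ (or its reverse).

39 blocks — the shortest possible round trip.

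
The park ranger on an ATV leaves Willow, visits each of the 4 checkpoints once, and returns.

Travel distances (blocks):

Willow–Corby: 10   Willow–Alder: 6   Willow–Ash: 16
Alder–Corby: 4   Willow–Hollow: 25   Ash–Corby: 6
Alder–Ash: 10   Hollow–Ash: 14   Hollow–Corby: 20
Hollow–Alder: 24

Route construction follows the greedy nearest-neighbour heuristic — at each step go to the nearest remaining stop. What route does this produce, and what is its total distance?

At Willow the remaining stops are Alder 6, Corby 10, Ash 16, Hollow 25; go to Alder.
At Alder the remaining stops are Corby 4, Ash 10, Hollow 24; go to Corby.
At Corby the remaining stops are Ash 6, Hollow 20; go to Ash.
At Ash the remaining stops are Hollow 14; go to Hollow.
Return Hollow→Willow: 25.
Total = 6 + 4 + 6 + 14 + 25 = 55.

Total distance 55 blocks via the nearest-neighbour route Willow → Alder → Corby → Ash → Hollow → Willow.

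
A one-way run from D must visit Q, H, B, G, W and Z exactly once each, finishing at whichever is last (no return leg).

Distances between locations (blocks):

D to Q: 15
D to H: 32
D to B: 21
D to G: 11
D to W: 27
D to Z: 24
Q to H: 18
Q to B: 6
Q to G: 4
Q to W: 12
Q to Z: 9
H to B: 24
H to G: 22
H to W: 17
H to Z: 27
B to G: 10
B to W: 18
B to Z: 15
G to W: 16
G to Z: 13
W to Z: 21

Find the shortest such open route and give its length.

74 blocks — the minimum one-way total.

There are 6! = 720 possible orderings.
D - Q - H - B - G - W - Z: 15+18+24+10+16+21 = 104
D - Q - H - B - G - Z - W: 15+18+24+10+13+21 = 101
D - Q - H - B - W - G - Z: 15+18+24+18+16+13 = 104
D - Q - H - B - W - Z - G: 15+18+24+18+21+13 = 109
D - Q - H - B - Z - G - W: 15+18+24+15+13+16 = 101
D - Q - H - B - Z - W - G: 15+18+24+15+21+16 = 109
D - Q - H - G - B - W - Z: 15+18+22+10+18+21 = 104
D - Q - H - G - B - Z - W: 15+18+22+10+15+21 = 101
… (712 more)
D - G - Q - B - Z - W - H: 11+4+6+15+21+17 = 74  ← best
The minimum is 74.
One shortest path: D → G → Q → B → Z → W → H.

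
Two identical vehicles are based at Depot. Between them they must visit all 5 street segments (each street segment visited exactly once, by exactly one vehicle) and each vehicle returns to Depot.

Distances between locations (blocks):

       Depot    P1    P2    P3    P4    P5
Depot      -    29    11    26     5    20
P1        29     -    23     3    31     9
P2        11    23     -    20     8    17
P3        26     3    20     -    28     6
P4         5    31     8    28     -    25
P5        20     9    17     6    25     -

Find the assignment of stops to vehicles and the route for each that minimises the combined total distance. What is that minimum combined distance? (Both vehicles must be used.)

73 blocks — the smallest possible combined total.

Check every non-empty split of the stops between the two vehicles; for each half take its own optimal tour:
  {P1} + {P2, P3, P4, P5}: 58 + 59 = 117
  {P2} + {P1, P3, P4, P5}: 22 + 65 = 87
  {P1, P2} + {P3, P4, P5}: 63 + 59 = 122
  {P3} + {P1, P2, P4, P5}: 52 + 65 = 117
  {P1, P3} + {P2, P4, P5}: 58 + 50 = 108
  {P2, P3} + {P1, P4, P5}: 57 + 65 = 122
  … (15 splits in total)
  {P4} + {P1, P2, P3, P5}: 10 + 63 = 73  ← best
Best: vehicle 1 Depot → P4 → Depot = 10; vehicle 2 Depot → P2 → P1 → P3 → P5 → Depot = 63; combined 73.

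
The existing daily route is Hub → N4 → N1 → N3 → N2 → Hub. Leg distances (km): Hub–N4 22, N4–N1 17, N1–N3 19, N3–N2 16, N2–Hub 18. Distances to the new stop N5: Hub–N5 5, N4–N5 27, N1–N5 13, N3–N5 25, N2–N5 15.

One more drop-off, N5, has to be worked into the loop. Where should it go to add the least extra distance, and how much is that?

Adding 2 km by placing N5 on the N2–Hub leg.

Insertion cost between consecutive stops i–j is d(i,N5) + d(N5,j) − d(i,j):
  between Hub and N4: 5 + 27 − 22 = 10
  between N4 and N1: 27 + 13 − 17 = 23
  between N1 and N3: 13 + 25 − 19 = 19
  between N3 and N2: 25 + 15 − 16 = 24
  between N2 and Hub: 15 + 5 − 18 = 2
Cheapest insertion is between N2 and Hub, adding 2.
New total = 92 + 2 = 94.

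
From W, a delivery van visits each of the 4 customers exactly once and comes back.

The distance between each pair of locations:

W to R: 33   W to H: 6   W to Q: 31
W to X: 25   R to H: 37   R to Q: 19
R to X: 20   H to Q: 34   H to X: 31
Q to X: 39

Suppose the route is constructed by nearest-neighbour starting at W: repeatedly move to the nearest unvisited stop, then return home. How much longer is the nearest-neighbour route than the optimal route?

From W: H=6, X=25, Q=31, R=33 → choose H (6).
From H: X=31, Q=34, R=37 → choose X (31).
From X: R=20, Q=39 → choose R (20).
From R: Q=19 → choose Q (19).
NN route W → H → X → R → Q → W costs 107.
Optimal: W → H → Q → R → X → W costs 104 (by enumerating all 12 distinct tours).
Excess = 107 − 104 = 3.

Excess over optimum: 3.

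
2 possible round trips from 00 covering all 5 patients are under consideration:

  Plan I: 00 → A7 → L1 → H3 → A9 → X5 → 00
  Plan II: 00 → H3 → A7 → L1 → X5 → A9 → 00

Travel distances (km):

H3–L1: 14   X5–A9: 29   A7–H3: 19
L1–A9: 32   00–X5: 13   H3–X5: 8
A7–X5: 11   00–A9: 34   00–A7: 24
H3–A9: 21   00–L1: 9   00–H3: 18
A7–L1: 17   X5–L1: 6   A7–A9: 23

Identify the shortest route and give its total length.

Shortest is Plan I, total 118 km.

Plan I: 24 + 17 + 14 + 21 + 29 + 13 = 118
Plan II: 18 + 19 + 17 + 6 + 29 + 34 = 123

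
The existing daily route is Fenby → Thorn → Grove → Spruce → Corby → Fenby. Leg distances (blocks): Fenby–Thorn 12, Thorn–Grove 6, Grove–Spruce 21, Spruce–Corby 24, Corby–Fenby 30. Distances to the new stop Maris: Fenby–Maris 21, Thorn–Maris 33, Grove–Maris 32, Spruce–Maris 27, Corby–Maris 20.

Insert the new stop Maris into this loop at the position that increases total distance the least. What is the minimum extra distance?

Insertion cost between consecutive stops i–j is d(i,Maris) + d(Maris,j) − d(i,j):
  between Fenby and Thorn: 21 + 33 − 12 = 42
  between Thorn and Grove: 33 + 32 − 6 = 59
  between Grove and Spruce: 32 + 27 − 21 = 38
  between Spruce and Corby: 27 + 20 − 24 = 23
  between Corby and Fenby: 20 + 21 − 30 = 11
Cheapest insertion is between Corby and Fenby, adding 11.
New total = 93 + 11 = 104.

Minimum extra distance: 11 blocks, inserting Maris between Corby and Fenby.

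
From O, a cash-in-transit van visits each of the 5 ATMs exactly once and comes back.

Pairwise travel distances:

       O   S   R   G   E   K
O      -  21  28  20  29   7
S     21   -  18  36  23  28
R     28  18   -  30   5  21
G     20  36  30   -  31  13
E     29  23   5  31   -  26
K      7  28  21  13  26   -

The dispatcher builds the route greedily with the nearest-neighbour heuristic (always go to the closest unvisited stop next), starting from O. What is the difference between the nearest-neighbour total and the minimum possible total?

From O: K=7, G=20, S=21, R=28, E=29 → choose K (7).
From K: G=13, R=21, E=26, S=28 → choose G (13).
From G: R=30, E=31, S=36 → choose R (30).
From R: E=5, S=18 → choose E (5).
From E: S=23 → choose S (23).
NN route O → K → G → R → E → S → O costs 99.
Optimal: O → S → R → E → G → K → O costs 95 (by enumerating all 60 distinct tours).
Excess = 99 − 95 = 4.

Excess over optimum: 4.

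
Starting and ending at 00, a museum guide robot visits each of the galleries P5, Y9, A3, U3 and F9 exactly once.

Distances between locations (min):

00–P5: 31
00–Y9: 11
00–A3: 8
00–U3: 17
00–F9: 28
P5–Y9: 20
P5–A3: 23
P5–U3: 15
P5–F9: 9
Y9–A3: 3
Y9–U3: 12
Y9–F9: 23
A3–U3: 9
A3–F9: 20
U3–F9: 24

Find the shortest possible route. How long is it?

75 min — the shortest possible round trip.

There are 60 distinct closed tours to check (reversals are equivalent).
00→P5→Y9→A3→U3→F9→00: 31+20+3+9+24+28 = 115
00→P5→Y9→A3→F9→U3→00: 31+20+3+20+24+17 = 115
00→P5→Y9→U3→A3→F9→00: 31+20+12+9+20+28 = 120
00→P5→Y9→U3→F9→A3→00: 31+20+12+24+20+8 = 115
00→P5→Y9→F9→A3→U3→00: 31+20+23+20+9+17 = 120
00→P5→Y9→F9→U3→A3→00: 31+20+23+24+9+8 = 115
00→P5→A3→Y9→U3→F9→00: 31+23+3+12+24+28 = 121
00→P5→A3→Y9→F9→U3→00: 31+23+3+23+24+17 = 121
00→P5→A3→U3→Y9→F9→00: 31+23+9+12+23+28 = 126
00→P5→A3→U3→F9→Y9→00: 31+23+9+24+23+11 = 121
00→P5→A3→F9→Y9→U3→00: 31+23+20+23+12+17 = 126
00→P5→A3→F9→U3→Y9→00: 31+23+20+24+12+11 = 121
00→P5→U3→Y9→A3→F9→00: 31+15+12+3+20+28 = 109
00→P5→U3→Y9→F9→A3→00: 31+15+12+23+20+8 = 109
… (46 more)
00→Y9→A3→U3→P5→F9→00: 11+3+9+15+9+28 = 75  ← best
The minimum is 75.
One optimal route: 00 → Y9 → A3 → U3 → P5 → F9 → 00 (or its reverse).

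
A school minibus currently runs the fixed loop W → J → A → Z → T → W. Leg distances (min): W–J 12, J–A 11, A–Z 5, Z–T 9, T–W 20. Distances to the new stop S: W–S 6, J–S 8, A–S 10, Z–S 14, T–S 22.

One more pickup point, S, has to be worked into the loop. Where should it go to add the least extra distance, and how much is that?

Minimum extra distance: 2 min, inserting S between W and J.

Insertion cost between consecutive stops i–j is d(i,S) + d(S,j) − d(i,j):
  between W and J: 6 + 8 − 12 = 2
  between J and A: 8 + 10 − 11 = 7
  between A and Z: 10 + 14 − 5 = 19
  between Z and T: 14 + 22 − 9 = 27
  between T and W: 22 + 6 − 20 = 8
Cheapest insertion is between W and J, adding 2.
New total = 57 + 2 = 59.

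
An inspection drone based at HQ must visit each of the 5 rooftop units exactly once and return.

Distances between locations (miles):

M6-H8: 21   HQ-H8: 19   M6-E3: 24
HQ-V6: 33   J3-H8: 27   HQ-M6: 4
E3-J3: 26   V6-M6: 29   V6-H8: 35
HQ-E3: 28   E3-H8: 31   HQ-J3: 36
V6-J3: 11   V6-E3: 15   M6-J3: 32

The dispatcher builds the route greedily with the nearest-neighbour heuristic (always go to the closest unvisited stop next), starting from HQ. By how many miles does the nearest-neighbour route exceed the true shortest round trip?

HQ: M6=4, H8=19, E3=28, V6=33, J3=36 ⇒ M6
M6: H8=21, E3=24, V6=29, J3=32 ⇒ H8
H8: J3=27, E3=31, V6=35 ⇒ J3
J3: V6=11, E3=26 ⇒ V6
V6: E3=15 ⇒ E3
NN route HQ → M6 → H8 → J3 → V6 → E3 → HQ costs 106.
Optimal: HQ → M6 → E3 → V6 → J3 → H8 → HQ costs 100 (by enumerating all 60 distinct tours).
Excess = 106 − 100 = 6.

Excess over optimum: 6 miles.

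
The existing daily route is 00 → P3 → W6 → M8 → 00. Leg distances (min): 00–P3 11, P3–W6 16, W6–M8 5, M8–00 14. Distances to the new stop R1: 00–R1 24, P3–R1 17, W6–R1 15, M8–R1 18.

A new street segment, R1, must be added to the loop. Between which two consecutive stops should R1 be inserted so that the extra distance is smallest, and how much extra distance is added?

Minimum extra distance: 16 min, inserting R1 between P3 and W6.

Insertion cost between consecutive stops i–j is d(i,R1) + d(R1,j) − d(i,j):
  between 00 and P3: 24 + 17 − 11 = 30
  between P3 and W6: 17 + 15 − 16 = 16
  between W6 and M8: 15 + 18 − 5 = 28
  between M8 and 00: 18 + 24 − 14 = 28
Cheapest insertion is between P3 and W6, adding 16.
New total = 46 + 16 = 62.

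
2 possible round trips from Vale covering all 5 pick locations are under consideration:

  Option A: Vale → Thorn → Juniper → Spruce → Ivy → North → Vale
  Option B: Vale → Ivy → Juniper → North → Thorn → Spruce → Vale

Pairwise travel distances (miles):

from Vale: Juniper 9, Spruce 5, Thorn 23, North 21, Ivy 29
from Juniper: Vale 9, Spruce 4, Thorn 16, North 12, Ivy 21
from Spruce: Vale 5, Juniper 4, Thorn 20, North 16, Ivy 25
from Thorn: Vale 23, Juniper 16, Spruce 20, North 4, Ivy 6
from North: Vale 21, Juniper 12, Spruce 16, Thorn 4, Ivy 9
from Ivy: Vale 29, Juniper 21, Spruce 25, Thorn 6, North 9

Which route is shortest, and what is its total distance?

Option A: 23 + 16 + 4 + 25 + 9 + 21 = 98
Option B: 29 + 21 + 12 + 4 + 20 + 5 = 91

Shortest is Option B, total 91 miles.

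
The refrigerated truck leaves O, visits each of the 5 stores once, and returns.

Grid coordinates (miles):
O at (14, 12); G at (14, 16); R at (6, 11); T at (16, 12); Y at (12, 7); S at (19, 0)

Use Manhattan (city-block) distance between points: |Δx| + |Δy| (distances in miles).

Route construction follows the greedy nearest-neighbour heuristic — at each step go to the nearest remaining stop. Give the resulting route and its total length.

From O: distances to unvisited — T=2, G=4, Y=7, R=9, S=17. Nearest is T (2).
From T: distances to unvisited — G=6, Y=9, R=11, S=15. Nearest is G (6).
From G: distances to unvisited — Y=11, R=13, S=21. Nearest is Y (11).
From Y: distances to unvisited — R=10, S=14. Nearest is R (10).
From R: distances to unvisited — S=24. Nearest is S (24).
Return S→O: 17.
Total = 2 + 6 + 11 + 10 + 24 + 17 = 70.

Total distance 70 miles via the nearest-neighbour route O → T → G → Y → R → S → O.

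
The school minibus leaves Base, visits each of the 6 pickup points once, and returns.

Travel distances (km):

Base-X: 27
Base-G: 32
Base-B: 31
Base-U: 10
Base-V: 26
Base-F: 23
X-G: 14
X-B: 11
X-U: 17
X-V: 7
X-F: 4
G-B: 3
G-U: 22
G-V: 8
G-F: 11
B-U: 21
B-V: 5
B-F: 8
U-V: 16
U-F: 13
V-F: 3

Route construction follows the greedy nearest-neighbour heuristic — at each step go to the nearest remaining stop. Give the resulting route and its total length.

At Base the remaining stops are U 10, F 23, V 26, X 27, B 31, G 32; go to U.
At U the remaining stops are F 13, V 16, X 17, B 21, G 22; go to F.
At F the remaining stops are V 3, X 4, B 8, G 11; go to V.
At V the remaining stops are B 5, X 7, G 8; go to B.
At B the remaining stops are G 3, X 11; go to G.
At G the remaining stops are X 14; go to X.
Return X→Base: 27.
Total = 10 + 13 + 3 + 5 + 3 + 14 + 27 = 75.

75 km along Base → U → F → V → B → G → X → Base.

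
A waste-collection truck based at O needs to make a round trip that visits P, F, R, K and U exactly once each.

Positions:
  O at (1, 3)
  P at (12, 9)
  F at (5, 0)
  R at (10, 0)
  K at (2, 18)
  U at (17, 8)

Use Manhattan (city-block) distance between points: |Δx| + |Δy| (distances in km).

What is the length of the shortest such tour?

Minimum total distance: 68 km.

There are 60 distinct closed tours to check (reversals are equivalent).
O→P→F→R→K→U→O: 17+16+5+26+25+21 = 110
O→P→F→R→U→K→O: 17+16+5+15+25+16 = 94
O→P→F→K→R→U→O: 17+16+21+26+15+21 = 116
O→P→F→K→U→R→O: 17+16+21+25+15+12 = 106
O→P→F→U→R→K→O: 17+16+20+15+26+16 = 110
O→P→F→U→K→R→O: 17+16+20+25+26+12 = 116
O→P→R→F→K→U→O: 17+11+5+21+25+21 = 100
O→P→R→F→U→K→O: 17+11+5+20+25+16 = 94
O→P→R→K→F→U→O: 17+11+26+21+20+21 = 116
O→P→R→K→U→F→O: 17+11+26+25+20+7 = 106
O→P→R→U→F→K→O: 17+11+15+20+21+16 = 100
O→P→R→U→K→F→O: 17+11+15+25+21+7 = 96
O→P→K→F→R→U→O: 17+19+21+5+15+21 = 98
O→P→K→F→U→R→O: 17+19+21+20+15+12 = 104
… (46 more)
O→F→R→U→P→K→O: 7+5+15+6+19+16 = 68  ← best
The minimum is 68.
One optimal route: O → F → R → U → P → K → O (or its reverse).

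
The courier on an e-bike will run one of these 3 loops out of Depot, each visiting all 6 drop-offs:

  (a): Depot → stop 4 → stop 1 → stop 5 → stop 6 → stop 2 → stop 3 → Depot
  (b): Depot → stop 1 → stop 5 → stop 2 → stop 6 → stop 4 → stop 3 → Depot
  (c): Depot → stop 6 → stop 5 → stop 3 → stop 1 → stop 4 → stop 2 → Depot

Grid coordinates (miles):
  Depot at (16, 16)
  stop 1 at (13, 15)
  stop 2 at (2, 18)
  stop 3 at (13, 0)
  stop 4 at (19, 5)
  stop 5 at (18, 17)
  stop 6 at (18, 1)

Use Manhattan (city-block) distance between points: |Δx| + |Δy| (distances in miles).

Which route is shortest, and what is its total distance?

(a): 14 + 16 + 7 + 16 + 33 + 29 + 19 = 134
(b): 4 + 7 + 17 + 33 + 5 + 11 + 19 = 96
(c): 17 + 16 + 22 + 15 + 16 + 30 + 16 = 132

96 miles — (b) is the shortest.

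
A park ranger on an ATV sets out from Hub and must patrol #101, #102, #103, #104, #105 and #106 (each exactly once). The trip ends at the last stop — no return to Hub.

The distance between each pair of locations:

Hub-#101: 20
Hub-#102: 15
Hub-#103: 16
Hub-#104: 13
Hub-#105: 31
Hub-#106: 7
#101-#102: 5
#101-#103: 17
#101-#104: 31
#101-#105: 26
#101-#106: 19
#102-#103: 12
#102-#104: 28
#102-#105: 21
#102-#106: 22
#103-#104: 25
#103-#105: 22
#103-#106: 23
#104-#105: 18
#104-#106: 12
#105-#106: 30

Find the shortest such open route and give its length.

There are 6! = 720 possible orderings.
Hub → #101 → #102 → #103 → #104 → #105 → #106: 20+5+12+25+18+30 = 110
Hub → #101 → #102 → #103 → #104 → #106 → #105: 20+5+12+25+12+30 = 104
Hub → #101 → #102 → #103 → #105 → #104 → #106: 20+5+12+22+18+12 = 89
Hub → #101 → #102 → #103 → #105 → #106 → #104: 20+5+12+22+30+12 = 101
Hub → #101 → #102 → #103 → #106 → #104 → #105: 20+5+12+23+12+18 = 90
Hub → #101 → #102 → #103 → #106 → #105 → #104: 20+5+12+23+30+18 = 108
Hub → #101 → #102 → #104 → #103 → #105 → #106: 20+5+28+25+22+30 = 130
Hub → #101 → #102 → #104 → #103 → #106 → #105: 20+5+28+25+23+30 = 131
… (712 more)
Hub → #106 → #104 → #105 → #103 → #102 → #101: 7+12+18+22+12+5 = 76  ← best
The minimum is 76.
One shortest path: Hub → #106 → #104 → #105 → #103 → #102 → #101.

Shortest open route: 76.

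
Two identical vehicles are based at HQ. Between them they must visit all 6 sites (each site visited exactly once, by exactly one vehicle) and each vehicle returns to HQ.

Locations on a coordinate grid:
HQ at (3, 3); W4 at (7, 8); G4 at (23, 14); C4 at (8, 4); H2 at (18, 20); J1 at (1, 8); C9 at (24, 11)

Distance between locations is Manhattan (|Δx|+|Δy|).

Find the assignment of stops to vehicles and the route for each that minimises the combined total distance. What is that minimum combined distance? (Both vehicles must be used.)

Minimum combined distance: 90.

Try each way of splitting the stops between the two vehicles (each non-empty) and, for each split, find the best tour for each vehicle:
  {W4} + {G4, C4, H2, J1, C9}: 18 + 80 = 98
  {G4} + {W4, C4, H2, J1, C9}: 62 + 80 = 142
  {W4, G4} + {C4, H2, J1, C9}: 62 + 80 = 142
  {C4} + {W4, G4, H2, J1, C9}: 12 + 80 = 92
  {W4, C4} + {G4, H2, J1, C9}: 20 + 80 = 100
  {G4, C4} + {W4, H2, J1, C9}: 62 + 80 = 142
  … (31 splits in total)
  {J1} + {W4, G4, C4, H2, C9}: 14 + 76 = 90  ← best
Best: vehicle 1 HQ → J1 → HQ = 14; vehicle 2 HQ → W4 → H2 → G4 → C9 → C4 → HQ = 76; combined 90.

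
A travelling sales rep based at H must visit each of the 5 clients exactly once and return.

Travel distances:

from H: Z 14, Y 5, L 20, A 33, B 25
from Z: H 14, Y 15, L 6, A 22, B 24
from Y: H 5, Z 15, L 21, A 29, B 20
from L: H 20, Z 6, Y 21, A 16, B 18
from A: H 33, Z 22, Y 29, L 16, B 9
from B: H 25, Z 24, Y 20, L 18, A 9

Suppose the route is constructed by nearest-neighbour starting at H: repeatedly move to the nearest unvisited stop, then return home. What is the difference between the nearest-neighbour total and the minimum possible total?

The nearest-neighbour route is 6 longer than optimal.

From H: Y=5, Z=14, L=20, B=25, A=33 → choose Y (5).
From Y: Z=15, B=20, L=21, A=29 → choose Z (15).
From Z: L=6, A=22, B=24 → choose L (6).
From L: A=16, B=18 → choose A (16).
From A: B=9 → choose B (9).
NN route H → Y → Z → L → A → B → H costs 76.
Optimal: H → Z → L → A → B → Y → H costs 70 (by enumerating all 60 distinct tours).
Excess = 76 − 70 = 6.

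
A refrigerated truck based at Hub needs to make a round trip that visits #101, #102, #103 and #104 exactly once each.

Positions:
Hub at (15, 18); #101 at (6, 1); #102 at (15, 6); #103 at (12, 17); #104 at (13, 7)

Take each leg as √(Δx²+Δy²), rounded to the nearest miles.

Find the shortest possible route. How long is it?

Minimum total distance: 43 miles.

There are 12 distinct closed tours to check (reversals are equivalent).
Hub-#101-#102-#103-#104-Hub: 19+10+11+10+11 = 61
Hub-#101-#102-#104-#103-Hub: 19+10+2+10+3 = 44
Hub-#101-#103-#102-#104-Hub: 19+17+11+2+11 = 60
Hub-#101-#103-#104-#102-Hub: 19+17+10+2+12 = 60
Hub-#101-#104-#102-#103-Hub: 19+9+2+11+3 = 44
Hub-#101-#104-#103-#102-Hub: 19+9+10+11+12 = 61
Hub-#102-#101-#103-#104-Hub: 12+10+17+10+11 = 60
Hub-#102-#101-#104-#103-Hub: 12+10+9+10+3 = 44
Hub-#102-#103-#101-#104-Hub: 12+11+17+9+11 = 60
Hub-#102-#104-#101-#103-Hub: 12+2+9+17+3 = 43
Hub-#103-#101-#102-#104-Hub: 3+17+10+2+11 = 43
Hub-#103-#102-#101-#104-Hub: 3+11+10+9+11 = 44
The minimum is 43.
One optimal route: Hub → #102 → #104 → #101 → #103 → Hub (or its reverse).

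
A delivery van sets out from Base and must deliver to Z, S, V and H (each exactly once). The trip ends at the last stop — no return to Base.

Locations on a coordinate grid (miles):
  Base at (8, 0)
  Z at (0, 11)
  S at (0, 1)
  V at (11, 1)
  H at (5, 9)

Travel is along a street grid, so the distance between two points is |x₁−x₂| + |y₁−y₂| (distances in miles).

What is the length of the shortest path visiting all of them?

There are 4! = 24 possible orderings.
Base → Z → S → V → H: 19+10+11+14 = 54
Base → Z → S → H → V: 19+10+13+14 = 56
Base → Z → V → S → H: 19+21+11+13 = 64
Base → Z → V → H → S: 19+21+14+13 = 67
Base → Z → H → S → V: 19+7+13+11 = 50
Base → Z → H → V → S: 19+7+14+11 = 51
Base → S → Z → V → H: 9+10+21+14 = 54
Base → S → Z → H → V: 9+10+7+14 = 40
Base → S → V → Z → H: 9+11+21+7 = 48
Base → S → V → H → Z: 9+11+14+7 = 41
Base → S → H → Z → V: 9+13+7+21 = 50
Base → S → H → V → Z: 9+13+14+21 = 57
Base → V → Z → S → H: 4+21+10+13 = 48
Base → V → Z → H → S: 4+21+7+13 = 45
… (10 more)
Base → V → S → Z → H: 4+11+10+7 = 32  ← best
The minimum is 32.
One shortest path: Base → V → S → Z → H.

32 miles — the minimum one-way total.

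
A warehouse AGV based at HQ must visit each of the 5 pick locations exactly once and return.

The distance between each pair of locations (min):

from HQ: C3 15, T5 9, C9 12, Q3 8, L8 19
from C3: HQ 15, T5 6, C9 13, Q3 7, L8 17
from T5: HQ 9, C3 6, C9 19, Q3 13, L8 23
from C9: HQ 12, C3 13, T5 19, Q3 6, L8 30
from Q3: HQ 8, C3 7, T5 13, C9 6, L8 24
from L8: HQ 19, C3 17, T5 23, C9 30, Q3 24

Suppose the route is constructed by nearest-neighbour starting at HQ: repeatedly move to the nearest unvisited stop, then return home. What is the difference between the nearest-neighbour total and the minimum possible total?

The nearest-neighbour route is 2 min longer than optimal.

HQ: Q3=8, T5=9, C9=12, C3=15, L8=19 ⇒ Q3
Q3: C9=6, C3=7, T5=13, L8=24 ⇒ C9
C9: C3=13, T5=19, L8=30 ⇒ C3
C3: T5=6, L8=17 ⇒ T5
T5: L8=23 ⇒ L8
NN route HQ → Q3 → C9 → C3 → T5 → L8 → HQ costs 75.
Optimal: HQ → C9 → Q3 → C3 → T5 → L8 → HQ costs 73 (by enumerating all 60 distinct tours).
Excess = 75 − 73 = 2.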